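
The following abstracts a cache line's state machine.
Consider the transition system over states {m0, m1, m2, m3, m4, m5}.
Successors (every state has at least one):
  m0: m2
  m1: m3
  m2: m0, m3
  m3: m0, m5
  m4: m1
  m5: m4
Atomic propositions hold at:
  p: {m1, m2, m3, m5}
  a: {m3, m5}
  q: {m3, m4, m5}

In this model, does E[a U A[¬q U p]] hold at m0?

Sat(¬q) = {m0, m1, m2}
A[¬q U p]: least fixpoint, start Z0 = Sat(p) = {m1, m2, m3, m5}, add states in Sat(¬q) with every successor in Z. Z1 = {m0, m1, m2, m3, m5}; fixed.
Sat(A[¬q U p]) = {m0, m1, m2, m3, m5}
E[a U A[¬q U p]]: least fixpoint, start Z0 = Sat(A[¬q U p]) = {m0, m1, m2, m3, m5}, add states in Sat(a) with some successor in Z. Already a fixed point.
Sat(E[a U A[¬q U p]]) = {m0, m1, m2, m3, m5}
m0 ∈ Sat(E[a U A[¬q U p]]) = {m0, m1, m2, m3, m5}, so the formula holds at m0.

Yes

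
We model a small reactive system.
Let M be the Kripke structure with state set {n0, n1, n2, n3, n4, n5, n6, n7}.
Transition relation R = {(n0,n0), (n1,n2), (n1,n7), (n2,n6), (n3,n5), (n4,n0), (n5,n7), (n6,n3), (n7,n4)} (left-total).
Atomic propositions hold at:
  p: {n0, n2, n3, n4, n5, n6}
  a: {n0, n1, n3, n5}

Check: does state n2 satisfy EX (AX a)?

Yes

Sat(AX a) = {s : every successor in {n0, n1, n3, n5}} = {n0, n3, n4, n6}
Sat(EX (AX a)) = {s : some successor in {n0, n3, n4, n6}} = {n0, n2, n4, n6, n7}
n2 ∈ Sat(EX (AX a)) = {n0, n2, n4, n6, n7}, so the formula holds at n2.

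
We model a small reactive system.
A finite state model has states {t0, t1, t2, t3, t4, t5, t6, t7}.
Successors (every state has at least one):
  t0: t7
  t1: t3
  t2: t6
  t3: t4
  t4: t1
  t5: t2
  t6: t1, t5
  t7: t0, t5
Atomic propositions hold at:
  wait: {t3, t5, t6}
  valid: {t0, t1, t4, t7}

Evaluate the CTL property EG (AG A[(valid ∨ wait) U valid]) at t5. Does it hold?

Sat(valid ∨ wait) = {t0, t1, t3, t4, t5, t6, t7}
A[(valid ∨ wait) U valid]: least fixpoint, start Z0 = Sat(valid) = {t0, t1, t4, t7}, add states in Sat(valid ∨ wait) with every successor in Z. Z1 = {t0, t1, t3, t4, t7}; fixed.
Sat(A[(valid ∨ wait) U valid]) = {t0, t1, t3, t4, t7}
AG A[(valid ∨ wait) U valid]: greatest fixpoint, start Z0 = {t0, t1, t3, t4, t7}, keep only states in Sat with every successor in Z. Z1 = {t0, t1, t3, t4}; Z2 = {t1, t3, t4}; fixed.
Sat(AG A[(valid ∨ wait) U valid]) = {t1, t3, t4}
EG (AG A[(valid ∨ wait) U valid]): greatest fixpoint, start Z0 = {t1, t3, t4}, keep only states in Sat with some successor in Z. Already a fixed point.
Sat(EG (AG A[(valid ∨ wait) U valid])) = {t1, t3, t4}
t5 ∉ Sat(EG (AG A[(valid ∨ wait) U valid])) = {t1, t3, t4}, so the formula does not hold at t5.

No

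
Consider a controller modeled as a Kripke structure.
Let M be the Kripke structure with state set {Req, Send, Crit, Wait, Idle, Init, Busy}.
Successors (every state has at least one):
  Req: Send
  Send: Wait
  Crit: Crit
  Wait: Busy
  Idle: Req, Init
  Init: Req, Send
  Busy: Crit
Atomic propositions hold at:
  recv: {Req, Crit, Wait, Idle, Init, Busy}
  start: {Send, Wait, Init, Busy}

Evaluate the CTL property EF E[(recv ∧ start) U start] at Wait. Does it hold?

Sat(recv ∧ start) = {Wait, Init, Busy}
E[(recv ∧ start) U start]: least fixpoint, start Z0 = Sat(start) = {Send, Wait, Init, Busy}, add states in Sat(recv ∧ start) with some successor in Z. Already a fixed point.
Sat(E[(recv ∧ start) U start]) = {Send, Wait, Init, Busy}
EF E[(recv ∧ start) U start]: least fixpoint, start Z0 = {Send, Wait, Init, Busy}, add states with some successor in Z. Z1 = {Req, Send, Wait, Idle, Init, Busy}; fixed.
Sat(EF E[(recv ∧ start) U start]) = {Req, Send, Wait, Idle, Init, Busy}
Wait ∈ Sat(EF E[(recv ∧ start) U start]) = {Req, Send, Wait, Idle, Init, Busy}, so the formula holds at Wait.

Yes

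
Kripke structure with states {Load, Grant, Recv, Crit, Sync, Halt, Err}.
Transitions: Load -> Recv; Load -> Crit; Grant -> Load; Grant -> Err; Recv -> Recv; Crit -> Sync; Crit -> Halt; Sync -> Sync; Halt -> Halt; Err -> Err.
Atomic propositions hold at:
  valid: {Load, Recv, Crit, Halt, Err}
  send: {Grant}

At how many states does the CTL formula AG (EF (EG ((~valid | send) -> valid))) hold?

Sat(~valid) = {Grant, Sync}
Sat(~valid | send) = {Grant, Sync}
Sat((~valid | send) -> valid) = {Load, Recv, Crit, Halt, Err}
EG ((~valid | send) -> valid): greatest fixpoint, start Z0 = {Load, Recv, Crit, Halt, Err}, keep only states in Sat with some successor in Z. Already a fixed point.
Sat(EG ((~valid | send) -> valid)) = {Load, Recv, Crit, Halt, Err}
EF (EG ((~valid | send) -> valid)): least fixpoint, start Z0 = {Load, Recv, Crit, Halt, Err}, add states with some successor in Z. Z1 = {Load, Grant, Recv, Crit, Halt, Err}; fixed.
Sat(EF (EG ((~valid | send) -> valid))) = {Load, Grant, Recv, Crit, Halt, Err}
AG (EF (EG ((~valid | send) -> valid))): greatest fixpoint, start Z0 = {Load, Grant, Recv, Crit, Halt, Err}, keep only states in Sat with every successor in Z. Z1 = {Load, Grant, Recv, Halt, Err}; Z2 = {Grant, Recv, Halt, Err}; Z3 = {Recv, Halt, Err}; fixed.
Sat(AG (EF (EG ((~valid | send) -> valid)))) = {Recv, Halt, Err}
|Sat(AG (EF (EG ((~valid | send) -> valid))))| = |{Recv, Halt, Err}| = 3.

3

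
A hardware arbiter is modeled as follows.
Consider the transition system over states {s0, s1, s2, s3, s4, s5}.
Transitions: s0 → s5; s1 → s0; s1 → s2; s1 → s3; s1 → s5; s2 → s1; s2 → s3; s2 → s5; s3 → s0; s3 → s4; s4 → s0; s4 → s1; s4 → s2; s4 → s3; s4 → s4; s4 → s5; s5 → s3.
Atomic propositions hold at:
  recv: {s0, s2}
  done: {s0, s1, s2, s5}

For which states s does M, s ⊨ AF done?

AF done: least fixpoint, start Z0 = {s0, s1, s2, s5}, add states with every successor in Z. Already a fixed point.
Sat(AF done) = {s0, s1, s2, s5}

{s0, s1, s2, s5}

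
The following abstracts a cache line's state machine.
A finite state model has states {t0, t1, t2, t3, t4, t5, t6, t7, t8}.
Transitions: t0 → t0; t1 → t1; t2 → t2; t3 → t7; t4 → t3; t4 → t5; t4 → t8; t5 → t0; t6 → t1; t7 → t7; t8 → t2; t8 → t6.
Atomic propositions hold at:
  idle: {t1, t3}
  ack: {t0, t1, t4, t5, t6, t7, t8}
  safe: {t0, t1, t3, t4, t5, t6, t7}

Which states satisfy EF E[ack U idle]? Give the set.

E[ack U idle]: least fixpoint, start Z0 = Sat(idle) = {t1, t3}, add states in Sat(ack) with some successor in Z. Z1 = {t1, t3, t4, t6}; Z2 = {t1, t3, t4, t6, t8}; fixed.
Sat(E[ack U idle]) = {t1, t3, t4, t6, t8}
EF E[ack U idle]: least fixpoint, start Z0 = {t1, t3, t4, t6, t8}, add states with some successor in Z. Already a fixed point.
Sat(EF E[ack U idle]) = {t1, t3, t4, t6, t8}

{t1, t3, t4, t6, t8}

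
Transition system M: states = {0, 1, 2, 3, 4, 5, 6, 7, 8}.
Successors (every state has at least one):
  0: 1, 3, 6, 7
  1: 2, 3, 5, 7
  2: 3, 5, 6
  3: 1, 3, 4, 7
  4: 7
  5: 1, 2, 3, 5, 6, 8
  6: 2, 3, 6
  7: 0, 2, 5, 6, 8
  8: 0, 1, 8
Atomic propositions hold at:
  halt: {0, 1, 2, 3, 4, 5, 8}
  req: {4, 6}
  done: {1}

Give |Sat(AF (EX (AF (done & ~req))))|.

4

Sat(~req) = {0, 1, 2, 3, 5, 7, 8}
Sat(done & ~req) = {1}
AF (done & ~req): least fixpoint, start Z0 = {1}, add states with every successor in Z. Already a fixed point.
Sat(AF (done & ~req)) = {1}
Sat(EX (AF (done & ~req))) = {s : some successor in {1}} = {0, 3, 5, 8}
AF (EX (AF (done & ~req))): least fixpoint, start Z0 = {0, 3, 5, 8}, add states with every successor in Z. Already a fixed point.
Sat(AF (EX (AF (done & ~req)))) = {0, 3, 5, 8}
|Sat(AF (EX (AF (done & ~req))))| = |{0, 3, 5, 8}| = 4.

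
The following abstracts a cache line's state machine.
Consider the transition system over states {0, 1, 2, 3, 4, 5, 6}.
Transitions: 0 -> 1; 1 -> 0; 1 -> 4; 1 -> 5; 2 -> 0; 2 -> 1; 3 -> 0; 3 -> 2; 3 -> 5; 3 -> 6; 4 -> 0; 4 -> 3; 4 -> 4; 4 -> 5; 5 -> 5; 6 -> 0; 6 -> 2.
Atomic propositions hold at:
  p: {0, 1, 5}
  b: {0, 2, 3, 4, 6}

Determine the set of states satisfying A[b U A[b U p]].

A[b U p]: least fixpoint, start Z0 = Sat(p) = {0, 1, 5}, add states in Sat(b) with every successor in Z. Z1 = {0, 1, 2, 5}; Z2 = {0, 1, 2, 5, 6}; Z3 = {0, 1, 2, 3, 5, 6}; fixed.
Sat(A[b U p]) = {0, 1, 2, 3, 5, 6}
A[b U A[b U p]]: least fixpoint, start Z0 = Sat(A[b U p]) = {0, 1, 2, 3, 5, 6}, add states in Sat(b) with every successor in Z. Already a fixed point.
Sat(A[b U A[b U p]]) = {0, 1, 2, 3, 5, 6}

{0, 1, 2, 3, 5, 6}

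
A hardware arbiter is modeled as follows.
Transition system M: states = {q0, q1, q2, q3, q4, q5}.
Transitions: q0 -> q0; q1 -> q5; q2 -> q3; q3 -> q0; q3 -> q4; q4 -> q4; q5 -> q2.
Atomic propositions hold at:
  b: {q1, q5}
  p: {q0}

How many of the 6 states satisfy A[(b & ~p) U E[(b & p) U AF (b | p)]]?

3

Sat(~p) = {q1, q2, q3, q4, q5}
Sat(b & ~p) = {q1, q5}
Sat(b & p) = ∅
Sat(b | p) = {q0, q1, q5}
AF (b | p): least fixpoint, start Z0 = {q0, q1, q5}, add states with every successor in Z. Already a fixed point.
Sat(AF (b | p)) = {q0, q1, q5}
E[(b & p) U AF (b | p)]: least fixpoint, start Z0 = Sat(AF (b | p)) = {q0, q1, q5}, add states in Sat(b & p) with some successor in Z. Already a fixed point.
Sat(E[(b & p) U AF (b | p)]) = {q0, q1, q5}
A[(b & ~p) U E[(b & p) U AF (b | p)]]: least fixpoint, start Z0 = Sat(E[(b & p) U AF (b | p)]) = {q0, q1, q5}, add states in Sat(b & ~p) with every successor in Z. Already a fixed point.
Sat(A[(b & ~p) U E[(b & p) U AF (b | p)]]) = {q0, q1, q5}
|Sat(A[(b & ~p) U E[(b & p) U AF (b | p)]])| = |{q0, q1, q5}| = 3.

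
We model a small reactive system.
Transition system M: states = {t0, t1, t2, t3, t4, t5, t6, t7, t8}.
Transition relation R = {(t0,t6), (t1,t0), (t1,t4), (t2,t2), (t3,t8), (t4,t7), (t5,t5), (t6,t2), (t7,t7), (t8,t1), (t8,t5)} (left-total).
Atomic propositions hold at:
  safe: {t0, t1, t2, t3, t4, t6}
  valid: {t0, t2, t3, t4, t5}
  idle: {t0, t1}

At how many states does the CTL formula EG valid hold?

EG valid: greatest fixpoint, start Z0 = {t0, t2, t3, t4, t5}, keep only states in Sat with some successor in Z. Z1 = {t2, t5}; fixed.
Sat(EG valid) = {t2, t5}
|Sat(EG valid)| = |{t2, t5}| = 2.

2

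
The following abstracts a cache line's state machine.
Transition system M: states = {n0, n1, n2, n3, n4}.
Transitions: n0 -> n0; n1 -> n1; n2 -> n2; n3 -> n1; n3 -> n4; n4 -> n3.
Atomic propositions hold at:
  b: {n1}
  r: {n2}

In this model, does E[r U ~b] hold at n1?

No

Sat(~b) = {n0, n2, n3, n4}
E[r U ~b]: least fixpoint, start Z0 = Sat(~b) = {n0, n2, n3, n4}, add states in Sat(r) with some successor in Z. Already a fixed point.
Sat(E[r U ~b]) = {n0, n2, n3, n4}
n1 ∉ Sat(E[r U ~b]) = {n0, n2, n3, n4}, so the formula does not hold at n1.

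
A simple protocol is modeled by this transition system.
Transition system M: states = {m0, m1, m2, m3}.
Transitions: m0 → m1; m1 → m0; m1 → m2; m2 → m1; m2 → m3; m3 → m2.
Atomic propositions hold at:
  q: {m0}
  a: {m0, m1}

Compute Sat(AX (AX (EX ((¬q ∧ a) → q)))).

Sat(¬q) = {m1, m2, m3}
Sat(¬q ∧ a) = {m1}
Sat((¬q ∧ a) → q) = {m0, m2, m3}
Sat(EX ((¬q ∧ a) → q)) = {s : some successor in {m0, m2, m3}} = {m1, m2, m3}
Sat(AX (EX ((¬q ∧ a) → q))) = {s : every successor in {m1, m2, m3}} = {m0, m2, m3}
Sat(AX (AX (EX ((¬q ∧ a) → q)))) = {s : every successor in {m0, m2, m3}} = {m1, m3}

{m1, m3}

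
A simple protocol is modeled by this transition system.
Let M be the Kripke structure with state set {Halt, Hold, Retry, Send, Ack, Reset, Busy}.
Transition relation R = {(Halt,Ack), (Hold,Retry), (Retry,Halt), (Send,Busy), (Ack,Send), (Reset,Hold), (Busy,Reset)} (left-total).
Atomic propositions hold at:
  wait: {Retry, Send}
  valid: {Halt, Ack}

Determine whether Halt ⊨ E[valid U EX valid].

Yes

Sat(EX valid) = {s : some successor in {Halt, Ack}} = {Halt, Retry}
E[valid U EX valid]: least fixpoint, start Z0 = Sat(EX valid) = {Halt, Retry}, add states in Sat(valid) with some successor in Z. Already a fixed point.
Sat(E[valid U EX valid]) = {Halt, Retry}
Halt ∈ Sat(E[valid U EX valid]) = {Halt, Retry}, so the formula holds at Halt.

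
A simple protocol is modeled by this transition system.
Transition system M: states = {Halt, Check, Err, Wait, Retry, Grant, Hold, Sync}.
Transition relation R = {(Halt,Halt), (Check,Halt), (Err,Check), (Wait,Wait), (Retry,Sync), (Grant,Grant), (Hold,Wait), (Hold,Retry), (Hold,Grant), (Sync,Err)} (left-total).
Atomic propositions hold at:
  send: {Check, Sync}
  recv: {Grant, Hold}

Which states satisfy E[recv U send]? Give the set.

{Check, Sync}

E[recv U send]: least fixpoint, start Z0 = Sat(send) = {Check, Sync}, add states in Sat(recv) with some successor in Z. Already a fixed point.
Sat(E[recv U send]) = {Check, Sync}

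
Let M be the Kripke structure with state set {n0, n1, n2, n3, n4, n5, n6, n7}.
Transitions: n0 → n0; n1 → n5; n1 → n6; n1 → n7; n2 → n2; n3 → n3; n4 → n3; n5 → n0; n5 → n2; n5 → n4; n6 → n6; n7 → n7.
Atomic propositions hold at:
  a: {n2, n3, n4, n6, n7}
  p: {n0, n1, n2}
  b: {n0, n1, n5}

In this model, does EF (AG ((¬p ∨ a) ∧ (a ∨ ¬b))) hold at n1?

Sat(¬p) = {n3, n4, n5, n6, n7}
Sat(¬p ∨ a) = {n2, n3, n4, n5, n6, n7}
Sat(¬b) = {n2, n3, n4, n6, n7}
Sat(a ∨ ¬b) = {n2, n3, n4, n6, n7}
Sat((¬p ∨ a) ∧ (a ∨ ¬b)) = {n2, n3, n4, n6, n7}
AG ((¬p ∨ a) ∧ (a ∨ ¬b)): greatest fixpoint, start Z0 = {n2, n3, n4, n6, n7}, keep only states in Sat with every successor in Z. Already a fixed point.
Sat(AG ((¬p ∨ a) ∧ (a ∨ ¬b))) = {n2, n3, n4, n6, n7}
EF (AG ((¬p ∨ a) ∧ (a ∨ ¬b))): least fixpoint, start Z0 = {n2, n3, n4, n6, n7}, add states with some successor in Z. Z1 = {n1, n2, n3, n4, n5, n6, n7}; fixed.
Sat(EF (AG ((¬p ∨ a) ∧ (a ∨ ¬b)))) = {n1, n2, n3, n4, n5, n6, n7}
n1 ∈ Sat(EF (AG ((¬p ∨ a) ∧ (a ∨ ¬b)))) = {n1, n2, n3, n4, n5, n6, n7}, so the formula holds at n1.

Yes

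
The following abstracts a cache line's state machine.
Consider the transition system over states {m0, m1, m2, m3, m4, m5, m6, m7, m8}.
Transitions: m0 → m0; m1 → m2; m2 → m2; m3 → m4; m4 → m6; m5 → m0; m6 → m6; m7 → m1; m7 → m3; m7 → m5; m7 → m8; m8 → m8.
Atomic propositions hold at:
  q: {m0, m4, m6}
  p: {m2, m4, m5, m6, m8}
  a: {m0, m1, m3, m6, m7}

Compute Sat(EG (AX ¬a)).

Sat(¬a) = {m2, m4, m5, m8}
Sat(AX ¬a) = {s : every successor in {m2, m4, m5, m8}} = {m1, m2, m3, m8}
EG (AX ¬a): greatest fixpoint, start Z0 = {m1, m2, m3, m8}, keep only states in Sat with some successor in Z. Z1 = {m1, m2, m8}; fixed.
Sat(EG (AX ¬a)) = {m1, m2, m8}

{m1, m2, m8}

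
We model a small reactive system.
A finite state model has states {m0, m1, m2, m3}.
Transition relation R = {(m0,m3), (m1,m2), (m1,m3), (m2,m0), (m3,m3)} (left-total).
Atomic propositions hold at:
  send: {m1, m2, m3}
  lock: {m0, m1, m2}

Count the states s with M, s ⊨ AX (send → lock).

1

Sat(send → lock) = {m0, m1, m2}
Sat(AX (send → lock)) = {s : every successor in {m0, m1, m2}} = {m2}
|Sat(AX (send → lock))| = |{m2}| = 1.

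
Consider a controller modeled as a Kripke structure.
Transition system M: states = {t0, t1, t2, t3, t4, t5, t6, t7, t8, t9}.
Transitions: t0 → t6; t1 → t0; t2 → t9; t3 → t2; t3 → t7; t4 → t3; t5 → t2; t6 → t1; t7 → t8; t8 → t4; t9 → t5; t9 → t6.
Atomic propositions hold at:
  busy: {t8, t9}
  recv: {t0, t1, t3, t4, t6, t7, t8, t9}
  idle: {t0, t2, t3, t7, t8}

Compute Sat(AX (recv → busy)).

{t2, t5, t7}

Sat(recv → busy) = {t2, t5, t8, t9}
Sat(AX (recv → busy)) = {s : every successor in {t2, t5, t8, t9}} = {t2, t5, t7}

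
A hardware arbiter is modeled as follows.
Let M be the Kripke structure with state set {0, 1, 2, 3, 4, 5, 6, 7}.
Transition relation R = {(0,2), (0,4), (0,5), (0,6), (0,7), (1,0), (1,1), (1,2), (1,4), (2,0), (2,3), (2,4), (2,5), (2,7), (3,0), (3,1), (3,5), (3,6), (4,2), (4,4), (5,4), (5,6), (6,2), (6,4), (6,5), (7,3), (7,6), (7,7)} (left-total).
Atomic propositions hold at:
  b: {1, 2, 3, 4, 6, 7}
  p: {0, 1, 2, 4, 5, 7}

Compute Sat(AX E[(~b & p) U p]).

{1, 4, 6}

Sat(~b) = {0, 5}
Sat(~b & p) = {0, 5}
E[(~b & p) U p]: least fixpoint, start Z0 = Sat(p) = {0, 1, 2, 4, 5, 7}, add states in Sat(~b & p) with some successor in Z. Already a fixed point.
Sat(E[(~b & p) U p]) = {0, 1, 2, 4, 5, 7}
Sat(AX E[(~b & p) U p]) = {s : every successor in {0, 1, 2, 4, 5, 7}} = {1, 4, 6}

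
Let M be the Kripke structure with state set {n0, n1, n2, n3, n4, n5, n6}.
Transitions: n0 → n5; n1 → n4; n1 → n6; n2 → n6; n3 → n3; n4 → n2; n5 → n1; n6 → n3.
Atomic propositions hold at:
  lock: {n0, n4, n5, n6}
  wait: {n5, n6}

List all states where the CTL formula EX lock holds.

{n0, n1, n2}

Sat(EX lock) = {s : some successor in {n0, n4, n5, n6}} = {n0, n1, n2}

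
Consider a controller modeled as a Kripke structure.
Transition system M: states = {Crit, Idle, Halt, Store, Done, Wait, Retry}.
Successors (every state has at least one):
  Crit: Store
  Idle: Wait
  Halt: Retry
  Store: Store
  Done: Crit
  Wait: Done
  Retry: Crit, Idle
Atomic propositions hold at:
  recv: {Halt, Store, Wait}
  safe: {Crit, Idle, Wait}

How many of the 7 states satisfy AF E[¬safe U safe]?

6

Sat(¬safe) = {Halt, Store, Done, Retry}
E[¬safe U safe]: least fixpoint, start Z0 = Sat(safe) = {Crit, Idle, Wait}, add states in Sat(¬safe) with some successor in Z. Z1 = {Crit, Idle, Done, Wait, Retry}; Z2 = {Crit, Idle, Halt, Done, Wait, Retry}; fixed.
Sat(E[¬safe U safe]) = {Crit, Idle, Halt, Done, Wait, Retry}
AF E[¬safe U safe]: least fixpoint, start Z0 = {Crit, Idle, Halt, Done, Wait, Retry}, add states with every successor in Z. Already a fixed point.
Sat(AF E[¬safe U safe]) = {Crit, Idle, Halt, Done, Wait, Retry}
|Sat(AF E[¬safe U safe])| = |{Crit, Idle, Halt, Done, Wait, Retry}| = 6.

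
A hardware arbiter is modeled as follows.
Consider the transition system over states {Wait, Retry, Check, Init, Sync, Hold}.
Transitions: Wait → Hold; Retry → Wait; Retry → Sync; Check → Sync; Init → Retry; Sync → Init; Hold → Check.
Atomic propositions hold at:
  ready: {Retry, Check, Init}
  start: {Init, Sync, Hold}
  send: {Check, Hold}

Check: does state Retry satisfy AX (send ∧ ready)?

No

Sat(send ∧ ready) = {Check}
Sat(AX (send ∧ ready)) = {s : every successor in {Check}} = {Hold}
Retry ∉ Sat(AX (send ∧ ready)) = {Hold}, so the formula does not hold at Retry.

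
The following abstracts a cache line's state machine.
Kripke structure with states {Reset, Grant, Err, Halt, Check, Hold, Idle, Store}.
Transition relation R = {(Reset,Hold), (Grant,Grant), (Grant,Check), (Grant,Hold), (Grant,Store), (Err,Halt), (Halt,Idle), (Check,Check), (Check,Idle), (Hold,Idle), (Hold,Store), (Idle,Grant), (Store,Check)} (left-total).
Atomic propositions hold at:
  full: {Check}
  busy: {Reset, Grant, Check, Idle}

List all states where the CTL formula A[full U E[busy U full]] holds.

{Grant, Check, Idle}

E[busy U full]: least fixpoint, start Z0 = Sat(full) = {Check}, add states in Sat(busy) with some successor in Z. Z1 = {Grant, Check}; Z2 = {Grant, Check, Idle}; fixed.
Sat(E[busy U full]) = {Grant, Check, Idle}
A[full U E[busy U full]]: least fixpoint, start Z0 = Sat(E[busy U full]) = {Grant, Check, Idle}, add states in Sat(full) with every successor in Z. Already a fixed point.
Sat(A[full U E[busy U full]]) = {Grant, Check, Idle}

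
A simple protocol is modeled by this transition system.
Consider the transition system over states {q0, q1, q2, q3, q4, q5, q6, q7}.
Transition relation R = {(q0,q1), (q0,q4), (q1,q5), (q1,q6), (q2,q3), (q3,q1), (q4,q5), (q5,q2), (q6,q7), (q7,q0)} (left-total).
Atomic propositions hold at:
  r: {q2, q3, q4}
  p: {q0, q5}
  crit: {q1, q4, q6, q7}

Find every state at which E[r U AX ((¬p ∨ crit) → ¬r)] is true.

Sat(¬p) = {q1, q2, q3, q4, q6, q7}
Sat(¬p ∨ crit) = {q1, q2, q3, q4, q6, q7}
Sat(¬r) = {q0, q1, q5, q6, q7}
Sat((¬p ∨ crit) → ¬r) = {q0, q1, q5, q6, q7}
Sat(AX ((¬p ∨ crit) → ¬r)) = {s : every successor in {q0, q1, q5, q6, q7}} = {q1, q3, q4, q6, q7}
E[r U AX ((¬p ∨ crit) → ¬r)]: least fixpoint, start Z0 = Sat(AX ((¬p ∨ crit) → ¬r)) = {q1, q3, q4, q6, q7}, add states in Sat(r) with some successor in Z. Z1 = {q1, q2, q3, q4, q6, q7}; fixed.
Sat(E[r U AX ((¬p ∨ crit) → ¬r)]) = {q1, q2, q3, q4, q6, q7}

{q1, q2, q3, q4, q6, q7}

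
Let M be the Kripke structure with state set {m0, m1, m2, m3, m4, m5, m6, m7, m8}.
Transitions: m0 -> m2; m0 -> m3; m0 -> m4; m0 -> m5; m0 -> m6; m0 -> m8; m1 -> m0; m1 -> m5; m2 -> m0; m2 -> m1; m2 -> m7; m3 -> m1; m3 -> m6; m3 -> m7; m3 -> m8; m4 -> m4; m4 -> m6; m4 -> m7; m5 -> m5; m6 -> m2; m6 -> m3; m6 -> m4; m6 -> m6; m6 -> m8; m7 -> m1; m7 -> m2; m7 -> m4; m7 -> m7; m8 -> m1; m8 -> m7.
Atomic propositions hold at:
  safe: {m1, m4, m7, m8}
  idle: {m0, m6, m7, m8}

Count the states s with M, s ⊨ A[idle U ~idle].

5

Sat(~idle) = {m1, m2, m3, m4, m5}
A[idle U ~idle]: least fixpoint, start Z0 = Sat(~idle) = {m1, m2, m3, m4, m5}, add states in Sat(idle) with every successor in Z. Already a fixed point.
Sat(A[idle U ~idle]) = {m1, m2, m3, m4, m5}
|Sat(A[idle U ~idle])| = |{m1, m2, m3, m4, m5}| = 5.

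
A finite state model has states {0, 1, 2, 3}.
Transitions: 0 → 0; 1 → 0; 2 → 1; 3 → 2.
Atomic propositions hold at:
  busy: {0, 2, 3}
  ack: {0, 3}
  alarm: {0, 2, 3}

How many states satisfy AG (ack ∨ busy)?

Sat(ack ∨ busy) = {0, 2, 3}
AG (ack ∨ busy): greatest fixpoint, start Z0 = {0, 2, 3}, keep only states in Sat with every successor in Z. Z1 = {0, 3}; Z2 = {0}; fixed.
Sat(AG (ack ∨ busy)) = {0}
|Sat(AG (ack ∨ busy))| = |{0}| = 1.

1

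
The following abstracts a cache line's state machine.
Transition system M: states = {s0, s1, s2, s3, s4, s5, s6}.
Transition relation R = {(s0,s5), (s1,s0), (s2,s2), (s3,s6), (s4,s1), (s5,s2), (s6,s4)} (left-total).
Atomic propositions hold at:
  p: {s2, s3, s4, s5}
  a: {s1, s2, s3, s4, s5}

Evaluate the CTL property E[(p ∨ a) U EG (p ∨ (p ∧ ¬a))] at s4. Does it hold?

No

Sat(p ∨ a) = {s1, s2, s3, s4, s5}
Sat(¬a) = {s0, s6}
Sat(p ∧ ¬a) = ∅
Sat(p ∨ (p ∧ ¬a)) = {s2, s3, s4, s5}
EG (p ∨ (p ∧ ¬a)): greatest fixpoint, start Z0 = {s2, s3, s4, s5}, keep only states in Sat with some successor in Z. Z1 = {s2, s5}; fixed.
Sat(EG (p ∨ (p ∧ ¬a))) = {s2, s5}
E[(p ∨ a) U EG (p ∨ (p ∧ ¬a))]: least fixpoint, start Z0 = Sat(EG (p ∨ (p ∧ ¬a))) = {s2, s5}, add states in Sat(p ∨ a) with some successor in Z. Already a fixed point.
Sat(E[(p ∨ a) U EG (p ∨ (p ∧ ¬a))]) = {s2, s5}
s4 ∉ Sat(E[(p ∨ a) U EG (p ∨ (p ∧ ¬a))]) = {s2, s5}, so the formula does not hold at s4.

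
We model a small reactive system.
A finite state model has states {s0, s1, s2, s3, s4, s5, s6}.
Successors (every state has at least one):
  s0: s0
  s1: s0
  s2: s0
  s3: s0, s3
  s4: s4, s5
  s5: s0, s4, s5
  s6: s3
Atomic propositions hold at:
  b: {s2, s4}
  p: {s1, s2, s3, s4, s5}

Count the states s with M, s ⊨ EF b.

3

EF b: least fixpoint, start Z0 = {s2, s4}, add states with some successor in Z. Z1 = {s2, s4, s5}; fixed.
Sat(EF b) = {s2, s4, s5}
|Sat(EF b)| = |{s2, s4, s5}| = 3.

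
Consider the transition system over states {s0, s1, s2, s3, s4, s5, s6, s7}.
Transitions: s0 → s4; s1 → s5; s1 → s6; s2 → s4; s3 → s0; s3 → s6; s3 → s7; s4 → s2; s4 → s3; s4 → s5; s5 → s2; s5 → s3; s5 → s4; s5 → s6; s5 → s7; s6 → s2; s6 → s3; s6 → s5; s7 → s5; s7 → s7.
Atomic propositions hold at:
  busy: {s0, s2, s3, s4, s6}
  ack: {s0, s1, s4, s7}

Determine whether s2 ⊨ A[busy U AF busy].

AF busy: least fixpoint, start Z0 = {s0, s2, s3, s4, s6}, add states with every successor in Z. Already a fixed point.
Sat(AF busy) = {s0, s2, s3, s4, s6}
A[busy U AF busy]: least fixpoint, start Z0 = Sat(AF busy) = {s0, s2, s3, s4, s6}, add states in Sat(busy) with every successor in Z. Already a fixed point.
Sat(A[busy U AF busy]) = {s0, s2, s3, s4, s6}
s2 ∈ Sat(A[busy U AF busy]) = {s0, s2, s3, s4, s6}, so the formula holds at s2.

Yes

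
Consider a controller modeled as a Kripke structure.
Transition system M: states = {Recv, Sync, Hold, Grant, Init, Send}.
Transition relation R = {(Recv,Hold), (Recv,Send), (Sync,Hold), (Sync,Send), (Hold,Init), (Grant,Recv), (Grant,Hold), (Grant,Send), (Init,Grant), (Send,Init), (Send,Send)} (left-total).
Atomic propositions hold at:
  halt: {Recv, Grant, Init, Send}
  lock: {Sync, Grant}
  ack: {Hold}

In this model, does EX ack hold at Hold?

Sat(EX ack) = {s : some successor in {Hold}} = {Recv, Sync, Grant}
Hold ∉ Sat(EX ack) = {Recv, Sync, Grant}, so the formula does not hold at Hold.

No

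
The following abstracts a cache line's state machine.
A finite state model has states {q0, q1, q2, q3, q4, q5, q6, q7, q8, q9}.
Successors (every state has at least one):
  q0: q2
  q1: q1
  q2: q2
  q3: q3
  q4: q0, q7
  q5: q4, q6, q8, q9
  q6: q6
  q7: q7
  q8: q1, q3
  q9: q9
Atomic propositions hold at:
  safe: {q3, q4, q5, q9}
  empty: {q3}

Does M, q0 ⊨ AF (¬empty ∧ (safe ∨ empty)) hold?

No

Sat(¬empty) = {q0, q1, q2, q4, q5, q6, q7, q8, q9}
Sat(safe ∨ empty) = {q3, q4, q5, q9}
Sat(¬empty ∧ (safe ∨ empty)) = {q4, q5, q9}
AF (¬empty ∧ (safe ∨ empty)): least fixpoint, start Z0 = {q4, q5, q9}, add states with every successor in Z. Already a fixed point.
Sat(AF (¬empty ∧ (safe ∨ empty))) = {q4, q5, q9}
q0 ∉ Sat(AF (¬empty ∧ (safe ∨ empty))) = {q4, q5, q9}, so the formula does not hold at q0.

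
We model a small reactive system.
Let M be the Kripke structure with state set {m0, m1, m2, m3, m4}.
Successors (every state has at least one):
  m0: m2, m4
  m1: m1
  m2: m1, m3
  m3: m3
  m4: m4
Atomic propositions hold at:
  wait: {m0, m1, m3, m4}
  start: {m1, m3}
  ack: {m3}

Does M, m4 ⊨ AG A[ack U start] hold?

No

A[ack U start]: least fixpoint, start Z0 = Sat(start) = {m1, m3}, add states in Sat(ack) with every successor in Z. Already a fixed point.
Sat(A[ack U start]) = {m1, m3}
AG A[ack U start]: greatest fixpoint, start Z0 = {m1, m3}, keep only states in Sat with every successor in Z. Already a fixed point.
Sat(AG A[ack U start]) = {m1, m3}
m4 ∉ Sat(AG A[ack U start]) = {m1, m3}, so the formula does not hold at m4.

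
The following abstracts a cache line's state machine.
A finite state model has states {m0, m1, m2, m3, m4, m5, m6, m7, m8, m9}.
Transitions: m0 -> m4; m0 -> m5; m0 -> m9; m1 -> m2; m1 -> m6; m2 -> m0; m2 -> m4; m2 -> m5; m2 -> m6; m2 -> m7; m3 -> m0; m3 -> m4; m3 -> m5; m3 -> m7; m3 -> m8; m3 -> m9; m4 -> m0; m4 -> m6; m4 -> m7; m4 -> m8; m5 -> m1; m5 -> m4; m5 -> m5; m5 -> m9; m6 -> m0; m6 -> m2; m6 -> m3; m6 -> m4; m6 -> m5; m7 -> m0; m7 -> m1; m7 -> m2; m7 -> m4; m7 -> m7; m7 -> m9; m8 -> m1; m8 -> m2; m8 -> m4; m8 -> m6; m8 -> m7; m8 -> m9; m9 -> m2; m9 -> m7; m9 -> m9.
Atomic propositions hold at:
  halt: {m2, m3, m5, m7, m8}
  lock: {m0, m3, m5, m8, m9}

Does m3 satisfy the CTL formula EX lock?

Sat(EX lock) = {s : some successor in {m0, m3, m5, m8, m9}} = {m0, m2, m3, m4, m5, m6, m7, m8, m9}
m3 ∈ Sat(EX lock) = {m0, m2, m3, m4, m5, m6, m7, m8, m9}, so the formula holds at m3.

Yes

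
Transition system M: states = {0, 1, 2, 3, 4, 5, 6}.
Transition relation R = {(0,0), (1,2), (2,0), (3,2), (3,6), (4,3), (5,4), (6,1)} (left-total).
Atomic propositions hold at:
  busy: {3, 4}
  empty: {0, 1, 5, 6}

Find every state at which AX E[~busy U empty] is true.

{0, 1, 2, 3, 6}

Sat(~busy) = {0, 1, 2, 5, 6}
E[~busy U empty]: least fixpoint, start Z0 = Sat(empty) = {0, 1, 5, 6}, add states in Sat(~busy) with some successor in Z. Z1 = {0, 1, 2, 5, 6}; fixed.
Sat(E[~busy U empty]) = {0, 1, 2, 5, 6}
Sat(AX E[~busy U empty]) = {s : every successor in {0, 1, 2, 5, 6}} = {0, 1, 2, 3, 6}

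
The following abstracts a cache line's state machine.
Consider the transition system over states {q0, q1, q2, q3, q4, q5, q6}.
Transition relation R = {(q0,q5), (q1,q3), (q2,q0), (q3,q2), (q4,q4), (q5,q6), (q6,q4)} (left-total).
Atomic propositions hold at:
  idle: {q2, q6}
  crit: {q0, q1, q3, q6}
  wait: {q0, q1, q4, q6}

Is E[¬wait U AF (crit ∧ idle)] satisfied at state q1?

Yes

Sat(¬wait) = {q2, q3, q5}
Sat(crit ∧ idle) = {q6}
AF (crit ∧ idle): least fixpoint, start Z0 = {q6}, add states with every successor in Z. Z1 = {q5, q6}; Z2 = {q0, q5, q6}; Z3 = {q0, q2, q5, q6}; Z4 = {q0, q2, q3, q5, q6}; Z5 = {q0, q1, q2, q3, q5, q6}; fixed.
Sat(AF (crit ∧ idle)) = {q0, q1, q2, q3, q5, q6}
E[¬wait U AF (crit ∧ idle)]: least fixpoint, start Z0 = Sat(AF (crit ∧ idle)) = {q0, q1, q2, q3, q5, q6}, add states in Sat(¬wait) with some successor in Z. Already a fixed point.
Sat(E[¬wait U AF (crit ∧ idle)]) = {q0, q1, q2, q3, q5, q6}
q1 ∈ Sat(E[¬wait U AF (crit ∧ idle)]) = {q0, q1, q2, q3, q5, q6}, so the formula holds at q1.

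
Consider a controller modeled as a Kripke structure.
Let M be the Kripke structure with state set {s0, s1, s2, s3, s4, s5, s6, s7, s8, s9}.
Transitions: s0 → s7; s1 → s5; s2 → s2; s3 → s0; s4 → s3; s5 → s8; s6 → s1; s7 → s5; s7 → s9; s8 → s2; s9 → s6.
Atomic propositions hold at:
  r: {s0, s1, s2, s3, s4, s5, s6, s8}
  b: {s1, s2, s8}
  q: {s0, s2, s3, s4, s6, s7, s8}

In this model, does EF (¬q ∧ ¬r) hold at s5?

Sat(¬q) = {s1, s5, s9}
Sat(¬r) = {s7, s9}
Sat(¬q ∧ ¬r) = {s9}
EF (¬q ∧ ¬r): least fixpoint, start Z0 = {s9}, add states with some successor in Z. Z1 = {s7, s9}; Z2 = {s0, s7, s9}; Z3 = {s0, s3, s7, s9}; Z4 = {s0, s3, s4, s7, s9}; fixed.
Sat(EF (¬q ∧ ¬r)) = {s0, s3, s4, s7, s9}
s5 ∉ Sat(EF (¬q ∧ ¬r)) = {s0, s3, s4, s7, s9}, so the formula does not hold at s5.

No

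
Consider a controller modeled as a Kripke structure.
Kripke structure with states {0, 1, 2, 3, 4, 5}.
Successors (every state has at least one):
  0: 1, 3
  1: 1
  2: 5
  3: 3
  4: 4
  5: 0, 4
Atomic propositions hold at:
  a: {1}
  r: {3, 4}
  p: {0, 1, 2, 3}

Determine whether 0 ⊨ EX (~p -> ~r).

Sat(~p) = {4, 5}
Sat(~r) = {0, 1, 2, 5}
Sat(~p -> ~r) = {0, 1, 2, 3, 5}
Sat(EX (~p -> ~r)) = {s : some successor in {0, 1, 2, 3, 5}} = {0, 1, 2, 3, 5}
0 ∈ Sat(EX (~p -> ~r)) = {0, 1, 2, 3, 5}, so the formula holds at 0.

Yes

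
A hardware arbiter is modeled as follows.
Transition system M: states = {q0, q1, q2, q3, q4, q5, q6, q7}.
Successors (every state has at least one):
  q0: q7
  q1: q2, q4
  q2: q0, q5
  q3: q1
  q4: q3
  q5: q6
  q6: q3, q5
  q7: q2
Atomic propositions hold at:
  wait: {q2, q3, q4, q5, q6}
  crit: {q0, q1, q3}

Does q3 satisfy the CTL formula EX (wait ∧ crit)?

Sat(wait ∧ crit) = {q3}
Sat(EX (wait ∧ crit)) = {s : some successor in {q3}} = {q4, q6}
q3 ∉ Sat(EX (wait ∧ crit)) = {q4, q6}, so the formula does not hold at q3.

No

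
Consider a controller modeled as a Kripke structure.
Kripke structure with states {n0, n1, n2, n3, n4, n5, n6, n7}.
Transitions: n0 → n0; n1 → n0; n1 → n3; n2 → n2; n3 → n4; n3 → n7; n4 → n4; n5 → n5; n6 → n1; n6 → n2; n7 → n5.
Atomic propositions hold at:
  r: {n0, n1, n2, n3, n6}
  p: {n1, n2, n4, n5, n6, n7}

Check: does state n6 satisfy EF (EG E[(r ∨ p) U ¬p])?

Yes

Sat(r ∨ p) = {n0, n1, n2, n3, n4, n5, n6, n7}
Sat(¬p) = {n0, n3}
E[(r ∨ p) U ¬p]: least fixpoint, start Z0 = Sat(¬p) = {n0, n3}, add states in Sat(r ∨ p) with some successor in Z. Z1 = {n0, n1, n3}; Z2 = {n0, n1, n3, n6}; fixed.
Sat(E[(r ∨ p) U ¬p]) = {n0, n1, n3, n6}
EG E[(r ∨ p) U ¬p]: greatest fixpoint, start Z0 = {n0, n1, n3, n6}, keep only states in Sat with some successor in Z. Z1 = {n0, n1, n6}; fixed.
Sat(EG E[(r ∨ p) U ¬p]) = {n0, n1, n6}
EF (EG E[(r ∨ p) U ¬p]): least fixpoint, start Z0 = {n0, n1, n6}, add states with some successor in Z. Already a fixed point.
Sat(EF (EG E[(r ∨ p) U ¬p])) = {n0, n1, n6}
n6 ∈ Sat(EF (EG E[(r ∨ p) U ¬p])) = {n0, n1, n6}, so the formula holds at n6.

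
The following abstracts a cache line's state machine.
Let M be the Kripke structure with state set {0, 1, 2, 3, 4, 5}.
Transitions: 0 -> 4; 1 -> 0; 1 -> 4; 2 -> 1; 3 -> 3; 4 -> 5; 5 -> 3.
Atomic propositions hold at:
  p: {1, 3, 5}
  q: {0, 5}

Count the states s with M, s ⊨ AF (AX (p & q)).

4

Sat(p & q) = {5}
Sat(AX (p & q)) = {s : every successor in {5}} = {4}
AF (AX (p & q)): least fixpoint, start Z0 = {4}, add states with every successor in Z. Z1 = {0, 4}; Z2 = {0, 1, 4}; Z3 = {0, 1, 2, 4}; fixed.
Sat(AF (AX (p & q))) = {0, 1, 2, 4}
|Sat(AF (AX (p & q)))| = |{0, 1, 2, 4}| = 4.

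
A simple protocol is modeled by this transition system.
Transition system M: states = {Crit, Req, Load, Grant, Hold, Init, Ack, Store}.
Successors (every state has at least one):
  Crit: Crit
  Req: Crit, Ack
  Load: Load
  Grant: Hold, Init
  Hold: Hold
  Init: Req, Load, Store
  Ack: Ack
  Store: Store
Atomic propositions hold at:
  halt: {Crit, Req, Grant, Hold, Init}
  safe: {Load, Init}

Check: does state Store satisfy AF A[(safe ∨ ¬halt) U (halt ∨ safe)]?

Sat(¬halt) = {Load, Ack, Store}
Sat(safe ∨ ¬halt) = {Load, Init, Ack, Store}
Sat(halt ∨ safe) = {Crit, Req, Load, Grant, Hold, Init}
A[(safe ∨ ¬halt) U (halt ∨ safe)]: least fixpoint, start Z0 = Sat((halt ∨ safe)) = {Crit, Req, Load, Grant, Hold, Init}, add states in Sat(safe ∨ ¬halt) with every successor in Z. Already a fixed point.
Sat(A[(safe ∨ ¬halt) U (halt ∨ safe)]) = {Crit, Req, Load, Grant, Hold, Init}
AF A[(safe ∨ ¬halt) U (halt ∨ safe)]: least fixpoint, start Z0 = {Crit, Req, Load, Grant, Hold, Init}, add states with every successor in Z. Already a fixed point.
Sat(AF A[(safe ∨ ¬halt) U (halt ∨ safe)]) = {Crit, Req, Load, Grant, Hold, Init}
Store ∉ Sat(AF A[(safe ∨ ¬halt) U (halt ∨ safe)]) = {Crit, Req, Load, Grant, Hold, Init}, so the formula does not hold at Store.

No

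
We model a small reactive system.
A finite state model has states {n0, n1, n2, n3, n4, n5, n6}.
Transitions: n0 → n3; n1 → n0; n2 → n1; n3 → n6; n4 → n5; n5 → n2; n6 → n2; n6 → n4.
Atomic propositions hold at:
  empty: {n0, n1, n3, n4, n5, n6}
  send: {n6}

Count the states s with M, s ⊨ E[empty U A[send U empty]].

6

A[send U empty]: least fixpoint, start Z0 = Sat(empty) = {n0, n1, n3, n4, n5, n6}, add states in Sat(send) with every successor in Z. Already a fixed point.
Sat(A[send U empty]) = {n0, n1, n3, n4, n5, n6}
E[empty U A[send U empty]]: least fixpoint, start Z0 = Sat(A[send U empty]) = {n0, n1, n3, n4, n5, n6}, add states in Sat(empty) with some successor in Z. Already a fixed point.
Sat(E[empty U A[send U empty]]) = {n0, n1, n3, n4, n5, n6}
|Sat(E[empty U A[send U empty]])| = |{n0, n1, n3, n4, n5, n6}| = 6.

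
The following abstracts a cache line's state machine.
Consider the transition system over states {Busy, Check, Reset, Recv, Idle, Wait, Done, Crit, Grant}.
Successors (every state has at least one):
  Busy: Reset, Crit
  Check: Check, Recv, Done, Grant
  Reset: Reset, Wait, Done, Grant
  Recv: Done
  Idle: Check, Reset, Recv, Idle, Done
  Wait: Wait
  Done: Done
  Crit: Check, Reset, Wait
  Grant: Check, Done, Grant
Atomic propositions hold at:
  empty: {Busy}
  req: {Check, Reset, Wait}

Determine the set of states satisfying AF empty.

AF empty: least fixpoint, start Z0 = {Busy}, add states with every successor in Z. Already a fixed point.
Sat(AF empty) = {Busy}

{Busy}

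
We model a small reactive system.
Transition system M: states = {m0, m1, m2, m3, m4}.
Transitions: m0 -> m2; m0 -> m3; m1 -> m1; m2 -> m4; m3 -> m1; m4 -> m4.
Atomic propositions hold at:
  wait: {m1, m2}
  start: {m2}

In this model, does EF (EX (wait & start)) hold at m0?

Yes

Sat(wait & start) = {m2}
Sat(EX (wait & start)) = {s : some successor in {m2}} = {m0}
EF (EX (wait & start)): least fixpoint, start Z0 = {m0}, add states with some successor in Z. Already a fixed point.
Sat(EF (EX (wait & start))) = {m0}
m0 ∈ Sat(EF (EX (wait & start))) = {m0}, so the formula holds at m0.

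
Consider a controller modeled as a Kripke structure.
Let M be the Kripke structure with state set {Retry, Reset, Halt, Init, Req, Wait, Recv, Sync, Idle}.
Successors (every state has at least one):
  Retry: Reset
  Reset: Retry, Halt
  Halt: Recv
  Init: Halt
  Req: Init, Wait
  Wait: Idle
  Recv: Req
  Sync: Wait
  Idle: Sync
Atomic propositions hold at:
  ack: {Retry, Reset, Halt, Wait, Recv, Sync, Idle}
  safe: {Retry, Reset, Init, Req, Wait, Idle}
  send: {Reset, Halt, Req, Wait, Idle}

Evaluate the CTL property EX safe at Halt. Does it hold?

Sat(EX safe) = {s : some successor in {Retry, Reset, Init, Req, Wait, Idle}} = {Retry, Reset, Req, Wait, Recv, Sync}
Halt ∉ Sat(EX safe) = {Retry, Reset, Req, Wait, Recv, Sync}, so the formula does not hold at Halt.

No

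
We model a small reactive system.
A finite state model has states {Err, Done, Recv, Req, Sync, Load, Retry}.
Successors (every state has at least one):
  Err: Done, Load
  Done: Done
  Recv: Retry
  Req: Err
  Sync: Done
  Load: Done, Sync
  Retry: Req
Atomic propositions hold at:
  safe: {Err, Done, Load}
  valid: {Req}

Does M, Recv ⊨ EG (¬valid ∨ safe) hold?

No

Sat(¬valid) = {Err, Done, Recv, Sync, Load, Retry}
Sat(¬valid ∨ safe) = {Err, Done, Recv, Sync, Load, Retry}
EG (¬valid ∨ safe): greatest fixpoint, start Z0 = {Err, Done, Recv, Sync, Load, Retry}, keep only states in Sat with some successor in Z. Z1 = {Err, Done, Recv, Sync, Load}; Z2 = {Err, Done, Sync, Load}; fixed.
Sat(EG (¬valid ∨ safe)) = {Err, Done, Sync, Load}
Recv ∉ Sat(EG (¬valid ∨ safe)) = {Err, Done, Sync, Load}, so the formula does not hold at Recv.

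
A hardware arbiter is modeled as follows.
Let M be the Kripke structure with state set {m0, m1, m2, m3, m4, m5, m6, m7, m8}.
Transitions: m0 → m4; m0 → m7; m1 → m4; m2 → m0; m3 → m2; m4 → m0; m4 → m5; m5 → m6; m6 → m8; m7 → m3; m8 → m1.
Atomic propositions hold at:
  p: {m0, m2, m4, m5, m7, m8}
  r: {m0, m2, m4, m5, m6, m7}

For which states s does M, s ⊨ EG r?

EG r: greatest fixpoint, start Z0 = {m0, m2, m4, m5, m6, m7}, keep only states in Sat with some successor in Z. Z1 = {m0, m2, m4, m5}; Z2 = {m0, m2, m4}; fixed.
Sat(EG r) = {m0, m2, m4}

{m0, m2, m4}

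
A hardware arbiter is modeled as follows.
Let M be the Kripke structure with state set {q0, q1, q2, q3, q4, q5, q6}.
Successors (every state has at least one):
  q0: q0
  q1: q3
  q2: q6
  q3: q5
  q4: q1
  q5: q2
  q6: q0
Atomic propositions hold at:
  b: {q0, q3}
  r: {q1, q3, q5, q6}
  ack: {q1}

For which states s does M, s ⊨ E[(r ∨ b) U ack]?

{q1}

Sat(r ∨ b) = {q0, q1, q3, q5, q6}
E[(r ∨ b) U ack]: least fixpoint, start Z0 = Sat(ack) = {q1}, add states in Sat(r ∨ b) with some successor in Z. Already a fixed point.
Sat(E[(r ∨ b) U ack]) = {q1}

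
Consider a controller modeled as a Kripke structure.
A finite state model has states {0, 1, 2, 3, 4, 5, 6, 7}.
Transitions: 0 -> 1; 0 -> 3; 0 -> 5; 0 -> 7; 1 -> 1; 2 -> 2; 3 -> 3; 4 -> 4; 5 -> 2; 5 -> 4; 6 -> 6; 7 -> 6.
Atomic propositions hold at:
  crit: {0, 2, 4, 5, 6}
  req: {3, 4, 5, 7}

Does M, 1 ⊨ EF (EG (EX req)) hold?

Sat(EX req) = {s : some successor in {3, 4, 5, 7}} = {0, 3, 4, 5}
EG (EX req): greatest fixpoint, start Z0 = {0, 3, 4, 5}, keep only states in Sat with some successor in Z. Already a fixed point.
Sat(EG (EX req)) = {0, 3, 4, 5}
EF (EG (EX req)): least fixpoint, start Z0 = {0, 3, 4, 5}, add states with some successor in Z. Already a fixed point.
Sat(EF (EG (EX req))) = {0, 3, 4, 5}
1 ∉ Sat(EF (EG (EX req))) = {0, 3, 4, 5}, so the formula does not hold at 1.

No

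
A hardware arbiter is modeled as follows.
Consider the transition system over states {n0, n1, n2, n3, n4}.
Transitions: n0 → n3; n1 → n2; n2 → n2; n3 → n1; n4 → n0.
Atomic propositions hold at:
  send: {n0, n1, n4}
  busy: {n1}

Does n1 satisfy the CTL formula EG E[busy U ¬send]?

Sat(¬send) = {n2, n3}
E[busy U ¬send]: least fixpoint, start Z0 = Sat(¬send) = {n2, n3}, add states in Sat(busy) with some successor in Z. Z1 = {n1, n2, n3}; fixed.
Sat(E[busy U ¬send]) = {n1, n2, n3}
EG E[busy U ¬send]: greatest fixpoint, start Z0 = {n1, n2, n3}, keep only states in Sat with some successor in Z. Already a fixed point.
Sat(EG E[busy U ¬send]) = {n1, n2, n3}
n1 ∈ Sat(EG E[busy U ¬send]) = {n1, n2, n3}, so the formula holds at n1.

Yes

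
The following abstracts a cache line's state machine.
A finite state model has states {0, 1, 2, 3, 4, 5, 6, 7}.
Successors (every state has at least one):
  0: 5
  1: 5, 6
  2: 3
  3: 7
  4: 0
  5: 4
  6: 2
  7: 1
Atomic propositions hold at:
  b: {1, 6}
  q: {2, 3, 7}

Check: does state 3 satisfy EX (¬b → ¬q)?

Sat(¬b) = {0, 2, 3, 4, 5, 7}
Sat(¬q) = {0, 1, 4, 5, 6}
Sat(¬b → ¬q) = {0, 1, 4, 5, 6}
Sat(EX (¬b → ¬q)) = {s : some successor in {0, 1, 4, 5, 6}} = {0, 1, 4, 5, 7}
3 ∉ Sat(EX (¬b → ¬q)) = {0, 1, 4, 5, 7}, so the formula does not hold at 3.

No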